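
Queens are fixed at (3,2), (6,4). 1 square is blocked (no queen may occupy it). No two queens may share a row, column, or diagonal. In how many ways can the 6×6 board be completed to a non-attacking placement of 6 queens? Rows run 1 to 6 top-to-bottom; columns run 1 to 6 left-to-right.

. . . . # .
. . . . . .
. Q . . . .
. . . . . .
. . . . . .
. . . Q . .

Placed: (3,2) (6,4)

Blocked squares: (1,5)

1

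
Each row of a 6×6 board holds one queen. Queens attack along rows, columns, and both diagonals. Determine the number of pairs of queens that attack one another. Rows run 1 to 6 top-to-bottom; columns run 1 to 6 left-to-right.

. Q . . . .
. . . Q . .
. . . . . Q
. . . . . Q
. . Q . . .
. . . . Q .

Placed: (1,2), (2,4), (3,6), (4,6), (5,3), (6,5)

Same column: (3,6)–(4,6) (column 6).
Same diagonal: (2,4)–(4,6) (|2−4| = |4−6| = 2).
Total attacking pairs: 2.

2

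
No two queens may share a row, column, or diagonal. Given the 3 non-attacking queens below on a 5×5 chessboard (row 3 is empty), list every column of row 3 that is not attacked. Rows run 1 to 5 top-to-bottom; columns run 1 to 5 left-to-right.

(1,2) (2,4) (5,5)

columns 1

(1,2) attacks row 3 at column 2 and diagonals 4.
(2,4) attacks row 3 at column 4 and diagonals 3, 5.
(5,5) attacks row 3 at column 5 and diagonals 3.
Attacked columns: {2, 3, 4, 5}. Safe: {1}.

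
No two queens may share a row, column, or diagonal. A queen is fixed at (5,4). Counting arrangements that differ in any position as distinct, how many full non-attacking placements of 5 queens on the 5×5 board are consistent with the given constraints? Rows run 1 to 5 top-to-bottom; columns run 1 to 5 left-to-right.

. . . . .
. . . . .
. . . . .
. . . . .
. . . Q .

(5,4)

Branch on row 1: col 1 → 1; col 2 → 1; col 3 → 0; col 5 → 0.
Sum: 1 + 1 + 0 + 0 = 2.

2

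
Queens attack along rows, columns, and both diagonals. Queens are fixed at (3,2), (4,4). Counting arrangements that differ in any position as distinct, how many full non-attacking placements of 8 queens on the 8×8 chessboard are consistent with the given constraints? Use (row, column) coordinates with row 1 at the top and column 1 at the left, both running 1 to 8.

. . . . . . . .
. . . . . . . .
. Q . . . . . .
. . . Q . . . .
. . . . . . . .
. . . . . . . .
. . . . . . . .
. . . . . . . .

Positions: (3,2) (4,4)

2

Branch on row 1: col 3 → 0; col 5 → 1; col 6 → 1; col 8 → 0.
Sum: 0 + 1 + 1 + 0 = 2.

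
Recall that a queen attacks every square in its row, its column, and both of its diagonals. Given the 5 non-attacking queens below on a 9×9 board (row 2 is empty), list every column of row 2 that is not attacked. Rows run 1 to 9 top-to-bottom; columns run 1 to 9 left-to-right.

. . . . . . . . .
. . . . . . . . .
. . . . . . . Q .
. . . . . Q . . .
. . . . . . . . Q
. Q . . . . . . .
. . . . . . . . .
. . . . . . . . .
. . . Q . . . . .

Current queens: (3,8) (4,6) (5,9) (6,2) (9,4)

columns 1, 3, 5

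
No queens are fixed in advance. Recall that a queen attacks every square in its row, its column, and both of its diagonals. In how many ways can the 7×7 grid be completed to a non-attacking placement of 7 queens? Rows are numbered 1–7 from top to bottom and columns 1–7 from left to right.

Branch on row 1: col 1 → 4; col 2 → 7; col 3 → 6; col 4 → 6; col 5 → 6; col 6 → 7; col 7 → 4.
Sum: 4 + 7 + 6 + 6 + 6 + 7 + 4 = 40.
(This is the classic 7-queens count.)

40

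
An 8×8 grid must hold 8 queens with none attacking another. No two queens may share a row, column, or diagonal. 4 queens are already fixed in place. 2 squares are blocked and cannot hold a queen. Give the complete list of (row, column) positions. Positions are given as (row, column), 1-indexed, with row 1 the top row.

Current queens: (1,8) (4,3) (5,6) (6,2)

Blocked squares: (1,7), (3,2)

Row 2: attacked by (1,8)→{7,8}; (4,3)→{1,3,5}; (5,6)→{3,6}; (6,2)→{2,6}. Safe: 4. Place at column 4.
Row 3: attacked by (1,8)→{6,8}; (2,4)→{3,4,5}; (4,3)→{2,3,4}; (5,6)→{4,6,8}; (6,2)→{2,5}. Blocked: 2. Safe: 1, 7. Place at column 1.
Row 7: attacked by (1,8)→{2,8}; (2,4)→{4}; (3,1)→{1,5}; (4,3)→{3,6}; (5,6)→{4,6,8}; (6,2)→{1,2,3}. Safe: 7. Place at column 7.
Row 8: attacked by (1,8)→{1,8}; (2,4)→{4}; (3,1)→{1,6}; (4,3)→{3,7}; (5,6)→{3,6}; (6,2)→{2,4}; (7,7)→{6,7,8}. Safe: 5. Place at column 5.
Columns [8, 4, 1, 3, 6, 2, 7, 5], r−c [-7, -2, 2, 1, -1, 4, 0, 3], r+c [9, 6, 4, 7, 11, 8, 14, 13] are all distinct, so no two queens attack.

(1,8) (2,4) (3,1) (4,3) (5,6) (6,2) (7,7) (8,5)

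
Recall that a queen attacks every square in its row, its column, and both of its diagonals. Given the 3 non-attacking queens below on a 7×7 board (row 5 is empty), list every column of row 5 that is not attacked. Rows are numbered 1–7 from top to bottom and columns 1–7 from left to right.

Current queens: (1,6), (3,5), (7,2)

columns 1

(1,6) attacks row 5 at column 6 and diagonals 2.
(3,5) attacks row 5 at column 5 and diagonals 3, 7.
(7,2) attacks row 5 at column 2 and diagonals 4.
Attacked columns: {2, 3, 4, 5, 6, 7}. Safe: {1}.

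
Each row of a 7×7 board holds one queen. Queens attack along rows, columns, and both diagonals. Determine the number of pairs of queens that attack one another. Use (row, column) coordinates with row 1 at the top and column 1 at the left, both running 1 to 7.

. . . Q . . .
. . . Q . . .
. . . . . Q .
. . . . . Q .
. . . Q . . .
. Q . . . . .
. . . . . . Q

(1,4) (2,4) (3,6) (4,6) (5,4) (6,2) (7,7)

7

Same column: (1,4)–(2,4) (column 4); (1,4)–(5,4) (column 4); (2,4)–(5,4) (column 4); (3,6)–(4,6) (column 6).
Same diagonal: (1,4)–(3,6) (|1−3| = |4−6| = 2); (2,4)–(4,6) (|2−4| = |4−6| = 2); (3,6)–(5,4) (|3−5| = |6−4| = 2).
Total attacking pairs: 7.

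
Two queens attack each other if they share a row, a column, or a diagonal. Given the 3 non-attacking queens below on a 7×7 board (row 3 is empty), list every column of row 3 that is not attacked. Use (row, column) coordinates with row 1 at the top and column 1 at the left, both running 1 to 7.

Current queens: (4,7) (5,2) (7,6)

columns 1, 3, 5

(4,7) attacks row 3 at column 7 and diagonals 6.
(5,2) attacks row 3 at column 2 and diagonals 4.
(7,6) attacks row 3 at column 6 and diagonals 2.
Attacked columns: {2, 4, 6, 7}. Safe: {1, 3, 5}.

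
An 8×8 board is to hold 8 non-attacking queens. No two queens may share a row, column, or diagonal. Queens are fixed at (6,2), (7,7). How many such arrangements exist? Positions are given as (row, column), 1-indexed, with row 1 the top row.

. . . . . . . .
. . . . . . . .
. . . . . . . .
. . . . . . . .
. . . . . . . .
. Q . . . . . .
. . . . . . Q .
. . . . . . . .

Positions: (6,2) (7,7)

5

Branch on row 1: col 3 → 0; col 4 → 1; col 5 → 1; col 6 → 2; col 8 → 1.
Sum: 0 + 1 + 1 + 2 + 1 = 5.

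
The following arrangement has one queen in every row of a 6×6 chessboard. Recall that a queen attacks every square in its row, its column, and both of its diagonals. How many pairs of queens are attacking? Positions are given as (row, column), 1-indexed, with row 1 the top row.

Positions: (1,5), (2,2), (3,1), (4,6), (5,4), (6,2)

Same column: (2,2)–(6,2) (column 2).
Same diagonal: (2,2)–(3,1) (|2−3| = |2−1| = 1).
Total attacking pairs: 2.

2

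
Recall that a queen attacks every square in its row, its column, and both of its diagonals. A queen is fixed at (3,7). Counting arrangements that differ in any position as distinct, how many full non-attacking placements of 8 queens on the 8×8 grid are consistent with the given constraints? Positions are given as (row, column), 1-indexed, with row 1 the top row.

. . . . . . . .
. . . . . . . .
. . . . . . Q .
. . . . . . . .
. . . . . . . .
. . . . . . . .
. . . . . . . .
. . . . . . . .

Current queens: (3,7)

Branch on row 1: col 1 → 0; col 2 → 2; col 3 → 2; col 4 → 3; col 6 → 7; col 8 → 0.
Sum: 0 + 2 + 2 + 3 + 7 + 0 = 14.

14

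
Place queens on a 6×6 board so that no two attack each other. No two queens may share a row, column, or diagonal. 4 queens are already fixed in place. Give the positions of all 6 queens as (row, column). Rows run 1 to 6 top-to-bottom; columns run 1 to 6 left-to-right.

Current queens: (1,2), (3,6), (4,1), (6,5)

(1,2) (2,4) (3,6) (4,1) (5,3) (6,5)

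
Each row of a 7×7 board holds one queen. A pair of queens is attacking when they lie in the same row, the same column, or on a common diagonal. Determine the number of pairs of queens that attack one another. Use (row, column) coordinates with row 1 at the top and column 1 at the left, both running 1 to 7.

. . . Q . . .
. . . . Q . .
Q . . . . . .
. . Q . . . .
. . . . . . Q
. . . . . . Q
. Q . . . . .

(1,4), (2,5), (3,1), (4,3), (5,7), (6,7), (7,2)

Same column: (5,7)–(6,7) (column 7).
Same diagonal: (1,4)–(2,5) (|1−2| = |4−5| = 1); (2,5)–(4,3) (|2−4| = |5−3| = 2).
Total attacking pairs: 3.

3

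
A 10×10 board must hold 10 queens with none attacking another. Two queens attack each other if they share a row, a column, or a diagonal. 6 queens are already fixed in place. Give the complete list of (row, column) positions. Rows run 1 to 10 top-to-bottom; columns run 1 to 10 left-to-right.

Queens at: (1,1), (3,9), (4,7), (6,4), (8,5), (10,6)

Row 2: attacked by (1,1)→{1,2}; (3,9)→{8,9,10}; (4,7)→{5,7,9}; (6,4)→{4,8}; (8,5)→{5}; (10,6)→{6}. Safe: 3. Place at column 3.
Row 5: attacked by (1,1)→{1,5}; (2,3)→{3,6}; (3,9)→{7,9}; (4,7)→{6,7,8}; (6,4)→{3,4,5}; (8,5)→{2,5,8}; (10,6)→{1,6}. Safe: 10. Place at column 10.
Row 7: attacked by (1,1)→{1,7}; (2,3)→{3,8}; (3,9)→{5,9}; (4,7)→{4,7,10}; (5,10)→{8,10}; (6,4)→{3,4,5}; (8,5)→{4,5,6}; (10,6)→{3,6,9}. Safe: 2. Place at column 2.
Row 9: attacked by (1,1)→{1,9}; (2,3)→{3,10}; (3,9)→{3,9}; (4,7)→{2,7}; (5,10)→{6,10}; (6,4)→{1,4,7}; (7,2)→{2,4}; (8,5)→{4,5,6}; (10,6)→{5,6,7}. Safe: 8. Place at column 8.
Columns [1, 3, 9, 7, 10, 4, 2, 5, 8, 6], r−c [0, -1, -6, -3, -5, 2, 5, 3, 1, 4], r+c [2, 5, 12, 11, 15, 10, 9, 13, 17, 16] are all distinct, so no two queens attack.

(1,1) (2,3) (3,9) (4,7) (5,10) (6,4) (7,2) (8,5) (9,8) (10,6)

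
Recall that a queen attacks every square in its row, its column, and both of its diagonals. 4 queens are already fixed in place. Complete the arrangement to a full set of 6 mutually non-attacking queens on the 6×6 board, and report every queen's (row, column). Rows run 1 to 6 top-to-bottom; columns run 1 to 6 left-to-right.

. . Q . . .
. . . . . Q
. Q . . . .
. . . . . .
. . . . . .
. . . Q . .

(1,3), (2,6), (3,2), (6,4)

Row 4: attacked by (1,3)→{3,6}; (2,6)→{4,6}; (3,2)→{1,2,3}; (6,4)→{2,4,6}. Safe: 5. Place at column 5.
Row 5: attacked by (1,3)→{3}; (2,6)→{3,6}; (3,2)→{2,4}; (4,5)→{4,5,6}; (6,4)→{3,4,5}. Safe: 1. Place at column 1.
Columns [3, 6, 2, 5, 1, 4], r−c [-2, -4, 1, -1, 4, 2], r+c [4, 8, 5, 9, 6, 10] are all distinct, so no two queens attack.

(1,3) (2,6) (3,2) (4,5) (5,1) (6,4)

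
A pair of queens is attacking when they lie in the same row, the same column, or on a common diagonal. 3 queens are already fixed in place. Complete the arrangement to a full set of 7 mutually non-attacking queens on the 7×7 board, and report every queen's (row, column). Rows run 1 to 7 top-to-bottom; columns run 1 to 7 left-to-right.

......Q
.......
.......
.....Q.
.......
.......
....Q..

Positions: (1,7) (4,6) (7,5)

(1,7) (2,2) (3,4) (4,6) (5,1) (6,3) (7,5)

Row 2: attacked by (1,7)→{6,7}; (4,6)→{4,6}; (7,5)→{5}. Safe: 1, 2, 3. Place at column 2.
Row 3: attacked by (1,7)→{5,7}; (2,2)→{1,2,3}; (4,6)→{5,6,7}; (7,5)→{1,5}. Safe: 4. Place at column 4.
Row 5: attacked by (1,7)→{3,7}; (2,2)→{2,5}; (3,4)→{2,4,6}; (4,6)→{5,6,7}; (7,5)→{3,5,7}. Safe: 1. Place at column 1.
Row 6: attacked by (1,7)→{2,7}; (2,2)→{2,6}; (3,4)→{1,4,7}; (4,6)→{4,6}; (5,1)→{1,2}; (7,5)→{4,5,6}. Safe: 3. Place at column 3.
Columns [7, 2, 4, 6, 1, 3, 5], r−c [-6, 0, -1, -2, 4, 3, 2], r+c [8, 4, 7, 10, 6, 9, 12] are all distinct, so no two queens attack.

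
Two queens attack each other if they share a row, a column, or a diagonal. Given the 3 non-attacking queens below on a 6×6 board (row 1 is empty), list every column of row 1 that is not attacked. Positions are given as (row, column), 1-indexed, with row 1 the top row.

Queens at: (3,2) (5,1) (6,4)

columns 3, 6

(3,2) attacks row 1 at column 2 and diagonals 4.
(5,1) attacks row 1 at column 1 and diagonals 5.
(6,4) attacks row 1 at column 4.
Attacked columns: {1, 2, 4, 5}. Safe: {3, 6}.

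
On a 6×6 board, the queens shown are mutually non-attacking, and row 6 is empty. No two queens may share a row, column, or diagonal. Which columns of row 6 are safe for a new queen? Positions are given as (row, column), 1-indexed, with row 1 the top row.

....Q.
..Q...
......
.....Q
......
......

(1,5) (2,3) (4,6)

columns 1, 2

(1,5) attacks row 6 at column 5.
(2,3) attacks row 6 at column 3.
(4,6) attacks row 6 at column 6 and diagonals 4.
Attacked columns: {3, 4, 5, 6}. Safe: {1, 2}.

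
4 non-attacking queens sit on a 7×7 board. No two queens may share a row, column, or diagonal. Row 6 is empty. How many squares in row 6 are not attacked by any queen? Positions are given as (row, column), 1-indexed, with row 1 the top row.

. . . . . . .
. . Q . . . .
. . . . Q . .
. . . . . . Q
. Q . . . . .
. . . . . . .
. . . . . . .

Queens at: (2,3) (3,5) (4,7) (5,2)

(2,3) attacks row 6 at column 3 and diagonals 7.
(3,5) attacks row 6 at column 5 and diagonals 2.
(4,7) attacks row 6 at column 7 and diagonals 5.
(5,2) attacks row 6 at column 2 and diagonals 1, 3.
Attacked columns: {1, 2, 3, 5, 7}. Safe: {4, 6}.

2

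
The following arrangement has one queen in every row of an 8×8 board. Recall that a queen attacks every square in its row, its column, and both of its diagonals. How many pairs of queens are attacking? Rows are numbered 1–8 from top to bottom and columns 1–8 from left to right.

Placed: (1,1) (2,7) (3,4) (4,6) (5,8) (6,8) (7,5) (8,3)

Same column: (5,8)–(6,8) (column 8).
Same diagonal: (4,6)–(6,8) (|4−6| = |6−8| = 2).
Total attacking pairs: 2.

2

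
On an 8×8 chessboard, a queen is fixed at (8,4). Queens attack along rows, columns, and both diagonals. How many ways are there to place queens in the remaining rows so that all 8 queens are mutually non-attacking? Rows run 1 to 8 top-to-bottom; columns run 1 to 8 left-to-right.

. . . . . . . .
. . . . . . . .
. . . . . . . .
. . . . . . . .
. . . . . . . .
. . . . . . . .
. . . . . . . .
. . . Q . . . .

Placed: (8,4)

Branch on row 1: col 1 → 1; col 2 → 3; col 3 → 3; col 5 → 3; col 6 → 4; col 7 → 3; col 8 → 1.
Sum: 1 + 3 + 3 + 3 + 4 + 3 + 1 = 18.

18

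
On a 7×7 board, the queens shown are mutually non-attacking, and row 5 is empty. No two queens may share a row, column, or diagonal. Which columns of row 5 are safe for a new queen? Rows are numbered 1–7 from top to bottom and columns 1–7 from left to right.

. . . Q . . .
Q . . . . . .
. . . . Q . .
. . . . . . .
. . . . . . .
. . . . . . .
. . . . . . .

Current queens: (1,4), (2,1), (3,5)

(1,4) attacks row 5 at column 4.
(2,1) attacks row 5 at column 1 and diagonals 4.
(3,5) attacks row 5 at column 5 and diagonals 3, 7.
Attacked columns: {1, 3, 4, 5, 7}. Safe: {2, 6}.

columns 2, 6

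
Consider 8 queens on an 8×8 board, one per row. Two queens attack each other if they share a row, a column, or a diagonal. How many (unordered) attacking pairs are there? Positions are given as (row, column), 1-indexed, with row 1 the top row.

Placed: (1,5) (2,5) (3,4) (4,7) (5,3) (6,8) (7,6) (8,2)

3

Same column: (1,5)–(2,5) (column 5).
Same diagonal: (2,5)–(3,4) (|2−3| = |5−4| = 1); (2,5)–(4,7) (|2−4| = |5−7| = 2).
Total attacking pairs: 3.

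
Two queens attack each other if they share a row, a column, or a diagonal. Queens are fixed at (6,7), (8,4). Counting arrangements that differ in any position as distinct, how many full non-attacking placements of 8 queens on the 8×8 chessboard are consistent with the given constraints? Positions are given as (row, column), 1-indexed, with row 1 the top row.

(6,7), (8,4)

Branch on row 1: col 1 → 1; col 3 → 1; col 5 → 1; col 6 → 0; col 8 → 0.
Sum: 1 + 1 + 1 + 0 + 0 = 3.

3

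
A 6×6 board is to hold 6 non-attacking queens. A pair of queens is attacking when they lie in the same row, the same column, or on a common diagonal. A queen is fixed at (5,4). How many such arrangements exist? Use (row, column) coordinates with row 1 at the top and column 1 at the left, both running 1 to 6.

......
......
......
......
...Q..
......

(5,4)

Branch on row 1: col 1 → 0; col 2 → 0; col 3 → 0; col 5 → 1; col 6 → 0.
Sum: 0 + 0 + 0 + 1 + 0 = 1.

1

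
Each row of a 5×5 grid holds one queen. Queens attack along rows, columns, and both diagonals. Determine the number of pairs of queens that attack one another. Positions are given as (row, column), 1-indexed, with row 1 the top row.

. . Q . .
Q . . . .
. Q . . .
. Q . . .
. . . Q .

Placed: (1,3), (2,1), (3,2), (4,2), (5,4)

4

Same column: (3,2)–(4,2) (column 2).
Same diagonal: (2,1)–(3,2) (|2−3| = |1−2| = 1); (2,1)–(5,4) (|2−5| = |1−4| = 3); (3,2)–(5,4) (|3−5| = |2−4| = 2).
Total attacking pairs: 4.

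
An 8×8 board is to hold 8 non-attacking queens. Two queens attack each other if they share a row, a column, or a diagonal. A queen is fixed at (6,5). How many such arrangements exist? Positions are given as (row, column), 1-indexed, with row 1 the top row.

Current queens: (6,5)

12

Branch on row 1: col 1 → 0; col 2 → 2; col 3 → 2; col 4 → 1; col 6 → 3; col 7 → 2; col 8 → 2.
Sum: 0 + 2 + 2 + 1 + 3 + 2 + 2 = 12.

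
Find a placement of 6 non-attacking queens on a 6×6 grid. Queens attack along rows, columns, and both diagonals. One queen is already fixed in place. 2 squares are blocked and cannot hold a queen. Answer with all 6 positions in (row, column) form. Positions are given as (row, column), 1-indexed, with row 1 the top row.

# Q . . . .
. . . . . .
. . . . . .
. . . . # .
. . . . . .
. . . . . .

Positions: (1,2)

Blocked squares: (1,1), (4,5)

(1,2) (2,4) (3,6) (4,1) (5,3) (6,5)

Row 2: attacked by (1,2)→{1,2,3}. Safe: 4, 5, 6. Place at column 4.
Row 3: attacked by (1,2)→{2,4}; (2,4)→{3,4,5}. Safe: 1, 6. Place at column 6.
Row 4: attacked by (1,2)→{2,5}; (2,4)→{2,4,6}; (3,6)→{5,6}. Blocked: 5. Safe: 1, 3. Place at column 1.
Row 5: attacked by (1,2)→{2,6}; (2,4)→{1,4}; (3,6)→{4,6}; (4,1)→{1,2}. Safe: 3, 5. Place at column 3.
Row 6: attacked by (1,2)→{2}; (2,4)→{4}; (3,6)→{3,6}; (4,1)→{1,3}; (5,3)→{2,3,4}. Safe: 5. Place at column 5.
Columns [2, 4, 6, 1, 3, 5], r−c [-1, -2, -3, 3, 2, 1], r+c [3, 6, 9, 5, 8, 11] are all distinct, so no two queens attack.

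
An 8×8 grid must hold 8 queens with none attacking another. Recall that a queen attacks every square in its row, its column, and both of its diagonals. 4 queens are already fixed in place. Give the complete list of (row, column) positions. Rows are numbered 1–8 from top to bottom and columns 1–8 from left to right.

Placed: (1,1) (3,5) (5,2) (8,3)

(1,1) (2,7) (3,5) (4,8) (5,2) (6,4) (7,6) (8,3)

Row 2: attacked by (1,1)→{1,2}; (3,5)→{4,5,6}; (5,2)→{2,5}; (8,3)→{3}. Safe: 7, 8. Place at column 7.
Row 4: attacked by (1,1)→{1,4}; (2,7)→{5,7}; (3,5)→{4,5,6}; (5,2)→{1,2,3}; (8,3)→{3,7}. Safe: 8. Place at column 8.
Row 6: attacked by (1,1)→{1,6}; (2,7)→{3,7}; (3,5)→{2,5,8}; (4,8)→{6,8}; (5,2)→{1,2,3}; (8,3)→{1,3,5}. Safe: 4. Place at column 4.
Row 7: attacked by (1,1)→{1,7}; (2,7)→{2,7}; (3,5)→{1,5}; (4,8)→{5,8}; (5,2)→{2,4}; (6,4)→{3,4,5}; (8,3)→{2,3,4}. Safe: 6. Place at column 6.
Columns [1, 7, 5, 8, 2, 4, 6, 3], r−c [0, -5, -2, -4, 3, 2, 1, 5], r+c [2, 9, 8, 12, 7, 10, 13, 11] are all distinct, so no two queens attack.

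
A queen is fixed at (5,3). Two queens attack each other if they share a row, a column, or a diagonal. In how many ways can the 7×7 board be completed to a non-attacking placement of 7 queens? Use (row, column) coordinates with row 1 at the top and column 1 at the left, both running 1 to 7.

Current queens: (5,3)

Branch on row 1: col 1 → 1; col 2 → 1; col 4 → 1; col 5 → 2; col 6 → 1.
Sum: 1 + 1 + 1 + 2 + 1 = 6.

6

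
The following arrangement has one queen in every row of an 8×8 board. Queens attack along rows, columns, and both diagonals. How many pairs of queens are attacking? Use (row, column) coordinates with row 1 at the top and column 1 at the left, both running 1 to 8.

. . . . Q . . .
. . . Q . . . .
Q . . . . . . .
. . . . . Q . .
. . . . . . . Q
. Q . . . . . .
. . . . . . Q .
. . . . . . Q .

3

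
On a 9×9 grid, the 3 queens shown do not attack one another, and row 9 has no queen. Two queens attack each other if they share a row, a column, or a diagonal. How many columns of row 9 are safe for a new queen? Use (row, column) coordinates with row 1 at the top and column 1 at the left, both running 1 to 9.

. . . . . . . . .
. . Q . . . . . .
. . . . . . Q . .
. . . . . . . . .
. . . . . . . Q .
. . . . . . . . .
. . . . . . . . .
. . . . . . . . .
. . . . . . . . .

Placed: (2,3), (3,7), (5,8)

(2,3) attacks row 9 at column 3.
(3,7) attacks row 9 at column 7 and diagonals 1.
(5,8) attacks row 9 at column 8 and diagonals 4.
Attacked columns: {1, 3, 4, 7, 8}. Safe: {2, 5, 6, 9}.

4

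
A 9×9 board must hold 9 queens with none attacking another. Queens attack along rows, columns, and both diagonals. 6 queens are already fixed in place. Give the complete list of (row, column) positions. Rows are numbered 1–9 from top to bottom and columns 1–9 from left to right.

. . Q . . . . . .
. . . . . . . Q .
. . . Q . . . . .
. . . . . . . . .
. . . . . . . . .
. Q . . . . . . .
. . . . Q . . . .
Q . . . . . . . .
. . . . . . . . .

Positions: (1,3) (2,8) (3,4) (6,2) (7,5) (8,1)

(1,3) (2,8) (3,4) (4,7) (5,9) (6,2) (7,5) (8,1) (9,6)

Row 4: attacked by (1,3)→{3,6}; (2,8)→{6,8}; (3,4)→{3,4,5}; (6,2)→{2,4}; (7,5)→{2,5,8}; (8,1)→{1,5}. Safe: 7, 9. Place at column 7.
Row 5: attacked by (1,3)→{3,7}; (2,8)→{5,8}; (3,4)→{2,4,6}; (4,7)→{6,7,8}; (6,2)→{1,2,3}; (7,5)→{3,5,7}; (8,1)→{1,4}. Safe: 9. Place at column 9.
Row 9: attacked by (1,3)→{3}; (2,8)→{1,8}; (3,4)→{4}; (4,7)→{2,7}; (5,9)→{5,9}; (6,2)→{2,5}; (7,5)→{3,5,7}; (8,1)→{1,2}. Safe: 6. Place at column 6.
Columns [3, 8, 4, 7, 9, 2, 5, 1, 6], r−c [-2, -6, -1, -3, -4, 4, 2, 7, 3], r+c [4, 10, 7, 11, 14, 8, 12, 9, 15] are all distinct, so no two queens attack.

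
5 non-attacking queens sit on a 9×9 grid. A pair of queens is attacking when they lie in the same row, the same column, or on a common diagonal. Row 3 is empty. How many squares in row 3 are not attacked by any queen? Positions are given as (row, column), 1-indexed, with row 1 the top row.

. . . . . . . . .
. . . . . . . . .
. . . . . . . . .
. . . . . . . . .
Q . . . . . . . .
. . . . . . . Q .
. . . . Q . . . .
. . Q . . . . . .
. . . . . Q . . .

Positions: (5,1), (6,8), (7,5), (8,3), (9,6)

3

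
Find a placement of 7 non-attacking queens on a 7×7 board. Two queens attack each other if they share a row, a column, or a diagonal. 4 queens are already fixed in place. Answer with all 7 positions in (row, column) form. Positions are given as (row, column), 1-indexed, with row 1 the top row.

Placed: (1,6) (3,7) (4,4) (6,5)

(1,6) (2,3) (3,7) (4,4) (5,1) (6,5) (7,2)

Row 2: attacked by (1,6)→{5,6,7}; (3,7)→{6,7}; (4,4)→{2,4,6}; (6,5)→{1,5}. Safe: 3. Place at column 3.
Row 5: attacked by (1,6)→{2,6}; (2,3)→{3,6}; (3,7)→{5,7}; (4,4)→{3,4,5}; (6,5)→{4,5,6}. Safe: 1. Place at column 1.
Row 7: attacked by (1,6)→{6}; (2,3)→{3}; (3,7)→{3,7}; (4,4)→{1,4,7}; (5,1)→{1,3}; (6,5)→{4,5,6}. Safe: 2. Place at column 2.
Columns [6, 3, 7, 4, 1, 5, 2], r−c [-5, -1, -4, 0, 4, 1, 5], r+c [7, 5, 10, 8, 6, 11, 9] are all distinct, so no two queens attack.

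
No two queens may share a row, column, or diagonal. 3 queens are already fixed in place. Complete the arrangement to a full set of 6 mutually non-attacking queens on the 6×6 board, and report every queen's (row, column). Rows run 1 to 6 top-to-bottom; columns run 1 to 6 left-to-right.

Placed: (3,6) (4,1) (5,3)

(1,2) (2,4) (3,6) (4,1) (5,3) (6,5)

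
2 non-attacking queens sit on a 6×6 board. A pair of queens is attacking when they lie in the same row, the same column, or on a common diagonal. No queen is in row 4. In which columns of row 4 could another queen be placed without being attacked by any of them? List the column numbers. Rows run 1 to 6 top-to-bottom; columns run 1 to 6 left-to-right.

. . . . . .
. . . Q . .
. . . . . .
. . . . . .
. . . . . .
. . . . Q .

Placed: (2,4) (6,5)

(2,4) attacks row 4 at column 4 and diagonals 2, 6.
(6,5) attacks row 4 at column 5 and diagonals 3.
Attacked columns: {2, 3, 4, 5, 6}. Safe: {1}.

columns 1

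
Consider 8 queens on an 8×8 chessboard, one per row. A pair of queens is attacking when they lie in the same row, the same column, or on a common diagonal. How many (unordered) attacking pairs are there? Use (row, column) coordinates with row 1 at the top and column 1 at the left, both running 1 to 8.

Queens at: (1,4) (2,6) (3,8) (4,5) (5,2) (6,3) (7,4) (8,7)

Same column: (1,4)–(7,4) (column 4).
Same diagonal: (3,8)–(7,4) (|3−7| = |8−4| = 4); (4,5)–(6,3) (|4−6| = |5−3| = 2); (5,2)–(6,3) (|5−6| = |2−3| = 1); (5,2)–(7,4) (|5−7| = |2−4| = 2); (6,3)–(7,4) (|6−7| = |3−4| = 1).
Total attacking pairs: 6.

6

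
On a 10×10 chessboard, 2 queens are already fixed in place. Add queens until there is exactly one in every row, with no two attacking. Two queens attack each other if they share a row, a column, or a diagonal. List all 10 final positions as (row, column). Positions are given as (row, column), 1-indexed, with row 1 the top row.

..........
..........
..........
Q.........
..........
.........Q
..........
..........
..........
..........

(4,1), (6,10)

Row 1: attacked by (4,1)→{1,4}; (6,10)→{5,10}. Safe: 2, 3, 6, 7, 8, 9. Place at column 6.
Row 2: attacked by (1,6)→{5,6,7}; (4,1)→{1,3}; (6,10)→{6,10}. Safe: 2, 4, 8, 9. Place at column 4.
Row 3: attacked by (1,6)→{4,6,8}; (2,4)→{3,4,5}; (4,1)→{1,2}; (6,10)→{7,10}. Safe: 9. Place at column 9.
Row 5: attacked by (1,6)→{2,6,10}; (2,4)→{1,4,7}; (3,9)→{7,9}; (4,1)→{1,2}; (6,10)→{9,10}. Safe: 3, 5, 8. Place at column 3.
Row 7: attacked by (1,6)→{6}; (2,4)→{4,9}; (3,9)→{5,9}; (4,1)→{1,4}; (5,3)→{1,3,5}; (6,10)→{9,10}. Safe: 2, 7, 8. Place at column 7.
Row 8: attacked by (1,6)→{6}; (2,4)→{4,10}; (3,9)→{4,9}; (4,1)→{1,5}; (5,3)→{3,6}; (6,10)→{8,10}; (7,7)→{6,7,8}. Safe: 2. Place at column 2.
Row 9: attacked by (1,6)→{6}; (2,4)→{4}; (3,9)→{3,9}; (4,1)→{1,6}; (5,3)→{3,7}; (6,10)→{7,10}; (7,7)→{5,7,9}; (8,2)→{1,2,3}. Safe: 8. Place at column 8.
Row 10: attacked by (1,6)→{6}; (2,4)→{4}; (3,9)→{2,9}; (4,1)→{1,7}; (5,3)→{3,8}; (6,10)→{6,10}; (7,7)→{4,7,10}; (8,2)→{2,4}; (9,8)→{7,8,9}. Safe: 5. Place at column 5.
Columns [6, 4, 9, 1, 3, 10, 7, 2, 8, 5], r−c [-5, -2, -6, 3, 2, -4, 0, 6, 1, 5], r+c [7, 6, 12, 5, 8, 16, 14, 10, 17, 15] are all distinct, so no two queens attack.

(1,6) (2,4) (3,9) (4,1) (5,3) (6,10) (7,7) (8,2) (9,8) (10,5)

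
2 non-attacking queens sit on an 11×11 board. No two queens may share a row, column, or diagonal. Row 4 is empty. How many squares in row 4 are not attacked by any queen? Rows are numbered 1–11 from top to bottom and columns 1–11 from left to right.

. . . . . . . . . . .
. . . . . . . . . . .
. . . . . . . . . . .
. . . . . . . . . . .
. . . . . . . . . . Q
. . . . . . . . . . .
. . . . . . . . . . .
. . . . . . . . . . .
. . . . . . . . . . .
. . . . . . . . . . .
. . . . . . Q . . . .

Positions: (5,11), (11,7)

8

(5,11) attacks row 4 at column 11 and diagonals 10.
(11,7) attacks row 4 at column 7.
Attacked columns: {7, 10, 11}. Safe: {1, 2, 3, 4, 5, 6, 8, 9}.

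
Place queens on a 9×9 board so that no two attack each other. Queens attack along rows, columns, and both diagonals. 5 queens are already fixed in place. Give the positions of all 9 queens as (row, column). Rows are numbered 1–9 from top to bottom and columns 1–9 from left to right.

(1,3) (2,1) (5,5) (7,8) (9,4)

(1,3) (2,1) (3,9) (4,7) (5,5) (6,2) (7,8) (8,6) (9,4)

Row 3: attacked by (1,3)→{1,3,5}; (2,1)→{1,2}; (5,5)→{3,5,7}; (7,8)→{4,8}; (9,4)→{4}. Safe: 6, 9. Place at column 9.
Row 4: attacked by (1,3)→{3,6}; (2,1)→{1,3}; (3,9)→{8,9}; (5,5)→{4,5,6}; (7,8)→{5,8}; (9,4)→{4,9}. Safe: 2, 7. Place at column 7.
Row 6: attacked by (1,3)→{3,8}; (2,1)→{1,5}; (3,9)→{6,9}; (4,7)→{5,7,9}; (5,5)→{4,5,6}; (7,8)→{7,8,9}; (9,4)→{1,4,7}. Safe: 2. Place at column 2.
Row 8: attacked by (1,3)→{3}; (2,1)→{1,7}; (3,9)→{4,9}; (4,7)→{3,7}; (5,5)→{2,5,8}; (6,2)→{2,4}; (7,8)→{7,8,9}; (9,4)→{3,4,5}. Safe: 6. Place at column 6.
Columns [3, 1, 9, 7, 5, 2, 8, 6, 4], r−c [-2, 1, -6, -3, 0, 4, -1, 2, 5], r+c [4, 3, 12, 11, 10, 8, 15, 14, 13] are all distinct, so no two queens attack.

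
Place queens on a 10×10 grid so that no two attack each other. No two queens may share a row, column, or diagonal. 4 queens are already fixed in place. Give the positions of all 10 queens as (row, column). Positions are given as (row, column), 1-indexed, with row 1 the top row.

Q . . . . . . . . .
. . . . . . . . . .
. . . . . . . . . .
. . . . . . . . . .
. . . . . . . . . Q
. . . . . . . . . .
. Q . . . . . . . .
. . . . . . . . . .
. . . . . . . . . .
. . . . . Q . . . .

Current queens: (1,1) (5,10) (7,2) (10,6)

Row 2: attacked by (1,1)→{1,2}; (5,10)→{7,10}; (7,2)→{2,7}; (10,6)→{6}. Safe: 3, 4, 5, 8, 9. Place at column 3.
Row 3: attacked by (1,1)→{1,3}; (2,3)→{2,3,4}; (5,10)→{8,10}; (7,2)→{2,6}; (10,6)→{6}. Safe: 5, 7, 9. Place at column 9.
Row 4: attacked by (1,1)→{1,4}; (2,3)→{1,3,5}; (3,9)→{8,9,10}; (5,10)→{9,10}; (7,2)→{2,5}; (10,6)→{6}. Safe: 7. Place at column 7.
Row 6: attacked by (1,1)→{1,6}; (2,3)→{3,7}; (3,9)→{6,9}; (4,7)→{5,7,9}; (5,10)→{9,10}; (7,2)→{1,2,3}; (10,6)→{2,6,10}. Safe: 4, 8. Place at column 4.
Row 8: attacked by (1,1)→{1,8}; (2,3)→{3,9}; (3,9)→{4,9}; (4,7)→{3,7}; (5,10)→{7,10}; (6,4)→{2,4,6}; (7,2)→{1,2,3}; (10,6)→{4,6,8}. Safe: 5. Place at column 5.
Row 9: attacked by (1,1)→{1,9}; (2,3)→{3,10}; (3,9)→{3,9}; (4,7)→{2,7}; (5,10)→{6,10}; (6,4)→{1,4,7}; (7,2)→{2,4}; (8,5)→{4,5,6}; (10,6)→{5,6,7}. Safe: 8. Place at column 8.
Columns [1, 3, 9, 7, 10, 4, 2, 5, 8, 6], r−c [0, -1, -6, -3, -5, 2, 5, 3, 1, 4], r+c [2, 5, 12, 11, 15, 10, 9, 13, 17, 16] are all distinct, so no two queens attack.

(1,1) (2,3) (3,9) (4,7) (5,10) (6,4) (7,2) (8,5) (9,8) (10,6)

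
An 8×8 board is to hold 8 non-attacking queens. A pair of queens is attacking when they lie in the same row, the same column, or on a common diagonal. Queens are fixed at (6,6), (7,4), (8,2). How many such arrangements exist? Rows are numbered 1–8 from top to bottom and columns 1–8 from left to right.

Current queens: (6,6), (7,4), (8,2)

1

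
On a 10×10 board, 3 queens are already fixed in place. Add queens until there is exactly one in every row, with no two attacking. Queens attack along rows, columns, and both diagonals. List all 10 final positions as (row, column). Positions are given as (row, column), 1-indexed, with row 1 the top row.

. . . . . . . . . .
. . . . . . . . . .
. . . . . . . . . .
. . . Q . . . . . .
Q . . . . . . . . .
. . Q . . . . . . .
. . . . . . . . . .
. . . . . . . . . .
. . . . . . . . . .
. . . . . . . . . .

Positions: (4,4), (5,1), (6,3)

Row 1: attacked by (4,4)→{1,4,7}; (5,1)→{1,5}; (6,3)→{3,8}. Safe: 2, 6, 9, 10. Place at column 10.
Row 2: attacked by (1,10)→{9,10}; (4,4)→{2,4,6}; (5,1)→{1,4}; (6,3)→{3,7}. Safe: 5, 8. Place at column 5.
Row 3: attacked by (1,10)→{8,10}; (2,5)→{4,5,6}; (4,4)→{3,4,5}; (5,1)→{1,3}; (6,3)→{3,6}. Safe: 2, 7, 9. Place at column 7.
Row 7: attacked by (1,10)→{4,10}; (2,5)→{5,10}; (3,7)→{3,7}; (4,4)→{1,4,7}; (5,1)→{1,3}; (6,3)→{2,3,4}. Safe: 6, 8, 9. Place at column 9.
Row 8: attacked by (1,10)→{3,10}; (2,5)→{5}; (3,7)→{2,7}; (4,4)→{4,8}; (5,1)→{1,4}; (6,3)→{1,3,5}; (7,9)→{8,9,10}. Safe: 6. Place at column 6.
Row 9: attacked by (1,10)→{2,10}; (2,5)→{5}; (3,7)→{1,7}; (4,4)→{4,9}; (5,1)→{1,5}; (6,3)→{3,6}; (7,9)→{7,9}; (8,6)→{5,6,7}. Safe: 8. Place at column 8.
Row 10: attacked by (1,10)→{1,10}; (2,5)→{5}; (3,7)→{7}; (4,4)→{4,10}; (5,1)→{1,6}; (6,3)→{3,7}; (7,9)→{6,9}; (8,6)→{4,6,8}; (9,8)→{7,8,9}. Safe: 2. Place at column 2.
Columns [10, 5, 7, 4, 1, 3, 9, 6, 8, 2], r−c [-9, -3, -4, 0, 4, 3, -2, 2, 1, 8], r+c [11, 7, 10, 8, 6, 9, 16, 14, 17, 12] are all distinct, so no two queens attack.

(1,10) (2,5) (3,7) (4,4) (5,1) (6,3) (7,9) (8,6) (9,8) (10,2)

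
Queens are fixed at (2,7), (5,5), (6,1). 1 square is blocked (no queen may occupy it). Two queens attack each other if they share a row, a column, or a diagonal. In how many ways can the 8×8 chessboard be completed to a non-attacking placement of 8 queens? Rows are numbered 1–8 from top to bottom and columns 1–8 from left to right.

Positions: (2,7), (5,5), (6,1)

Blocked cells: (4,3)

1

Branch on row 1: col 2 → 0; col 3 → 1; col 4 → 0.
Sum: 0 + 1 + 0 = 1.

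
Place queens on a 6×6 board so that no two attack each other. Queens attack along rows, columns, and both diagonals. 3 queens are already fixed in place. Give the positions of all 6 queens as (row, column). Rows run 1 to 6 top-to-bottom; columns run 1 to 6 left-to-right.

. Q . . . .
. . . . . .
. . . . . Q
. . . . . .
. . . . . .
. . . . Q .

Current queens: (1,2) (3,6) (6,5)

Row 2: attacked by (1,2)→{1,2,3}; (3,6)→{5,6}; (6,5)→{1,5}. Safe: 4. Place at column 4.
Row 4: attacked by (1,2)→{2,5}; (2,4)→{2,4,6}; (3,6)→{5,6}; (6,5)→{3,5}. Safe: 1. Place at column 1.
Row 5: attacked by (1,2)→{2,6}; (2,4)→{1,4}; (3,6)→{4,6}; (4,1)→{1,2}; (6,5)→{4,5,6}. Safe: 3. Place at column 3.
Columns [2, 4, 6, 1, 3, 5], r−c [-1, -2, -3, 3, 2, 1], r+c [3, 6, 9, 5, 8, 11] are all distinct, so no two queens attack.

(1,2) (2,4) (3,6) (4,1) (5,3) (6,5)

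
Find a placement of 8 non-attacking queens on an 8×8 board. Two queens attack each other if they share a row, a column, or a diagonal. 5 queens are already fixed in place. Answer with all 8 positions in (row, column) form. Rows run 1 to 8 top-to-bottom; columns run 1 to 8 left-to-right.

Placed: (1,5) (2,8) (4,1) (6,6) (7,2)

Row 3: attacked by (1,5)→{3,5,7}; (2,8)→{7,8}; (4,1)→{1,2}; (6,6)→{3,6}; (7,2)→{2,6}. Safe: 4. Place at column 4.
Row 5: attacked by (1,5)→{1,5}; (2,8)→{5,8}; (3,4)→{2,4,6}; (4,1)→{1,2}; (6,6)→{5,6,7}; (7,2)→{2,4}. Safe: 3. Place at column 3.
Row 8: attacked by (1,5)→{5}; (2,8)→{2,8}; (3,4)→{4}; (4,1)→{1,5}; (5,3)→{3,6}; (6,6)→{4,6,8}; (7,2)→{1,2,3}. Safe: 7. Place at column 7.
Columns [5, 8, 4, 1, 3, 6, 2, 7], r−c [-4, -6, -1, 3, 2, 0, 5, 1], r+c [6, 10, 7, 5, 8, 12, 9, 15] are all distinct, so no two queens attack.

(1,5) (2,8) (3,4) (4,1) (5,3) (6,6) (7,2) (8,7)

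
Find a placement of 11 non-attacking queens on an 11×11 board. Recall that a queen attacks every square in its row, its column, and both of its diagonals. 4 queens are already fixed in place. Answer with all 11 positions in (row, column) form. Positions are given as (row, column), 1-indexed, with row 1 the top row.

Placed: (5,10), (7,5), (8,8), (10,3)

Row 1: attacked by (5,10)→{6,10}; (7,5)→{5,11}; (8,8)→{1,8}; (10,3)→{3}. Safe: 2, 4, 7, 9. Place at column 9.
Row 2: attacked by (1,9)→{8,9,10}; (5,10)→{7,10}; (7,5)→{5,10}; (8,8)→{2,8}; (10,3)→{3,11}. Safe: 1, 4, 6. Place at column 1.
Row 3: attacked by (1,9)→{7,9,11}; (2,1)→{1,2}; (5,10)→{8,10}; (7,5)→{1,5,9}; (8,8)→{3,8}; (10,3)→{3,10}. Safe: 4, 6. Place at column 4.
Row 4: attacked by (1,9)→{6,9}; (2,1)→{1,3}; (3,4)→{3,4,5}; (5,10)→{9,10,11}; (7,5)→{2,5,8}; (8,8)→{4,8}; (10,3)→{3,9}. Safe: 7. Place at column 7.
Row 6: attacked by (1,9)→{4,9}; (2,1)→{1,5}; (3,4)→{1,4,7}; (4,7)→{5,7,9}; (5,10)→{9,10,11}; (7,5)→{4,5,6}; (8,8)→{6,8,10}; (10,3)→{3,7}. Safe: 2. Place at column 2.
Row 9: attacked by (1,9)→{1,9}; (2,1)→{1,8}; (3,4)→{4,10}; (4,7)→{2,7}; (5,10)→{6,10}; (6,2)→{2,5}; (7,5)→{3,5,7}; (8,8)→{7,8,9}; (10,3)→{2,3,4}. Safe: 11. Place at column 11.
Row 11: attacked by (1,9)→{9}; (2,1)→{1,10}; (3,4)→{4}; (4,7)→{7}; (5,10)→{4,10}; (6,2)→{2,7}; (7,5)→{1,5,9}; (8,8)→{5,8,11}; (9,11)→{9,11}; (10,3)→{2,3,4}. Safe: 6. Place at column 6.
Columns [9, 1, 4, 7, 10, 2, 5, 8, 11, 3, 6], r−c [-8, 1, -1, -3, -5, 4, 2, 0, -2, 7, 5], r+c [10, 3, 7, 11, 15, 8, 12, 16, 20, 13, 17] are all distinct, so no two queens attack.

(1,9) (2,1) (3,4) (4,7) (5,10) (6,2) (7,5) (8,8) (9,11) (10,3) (11,6)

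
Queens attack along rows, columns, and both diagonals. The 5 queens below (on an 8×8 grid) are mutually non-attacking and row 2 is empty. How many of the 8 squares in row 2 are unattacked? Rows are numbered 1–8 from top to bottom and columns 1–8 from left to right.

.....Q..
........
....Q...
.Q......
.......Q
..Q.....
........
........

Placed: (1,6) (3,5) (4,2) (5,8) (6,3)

1

(1,6) attacks row 2 at column 6 and diagonals 5, 7.
(3,5) attacks row 2 at column 5 and diagonals 4, 6.
(4,2) attacks row 2 at column 2 and diagonals 4.
(5,8) attacks row 2 at column 8 and diagonals 5.
(6,3) attacks row 2 at column 3 and diagonals 7.
Attacked columns: {2, 3, 4, 5, 6, 7, 8}. Safe: {1}.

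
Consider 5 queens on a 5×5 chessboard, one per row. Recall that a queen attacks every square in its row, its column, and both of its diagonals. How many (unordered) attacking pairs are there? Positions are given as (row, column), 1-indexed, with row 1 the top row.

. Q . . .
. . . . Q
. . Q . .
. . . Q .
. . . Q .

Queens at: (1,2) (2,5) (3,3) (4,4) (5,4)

2

Same column: (4,4)–(5,4) (column 4).
Same diagonal: (3,3)–(4,4) (|3−4| = |3−4| = 1).
Total attacking pairs: 2.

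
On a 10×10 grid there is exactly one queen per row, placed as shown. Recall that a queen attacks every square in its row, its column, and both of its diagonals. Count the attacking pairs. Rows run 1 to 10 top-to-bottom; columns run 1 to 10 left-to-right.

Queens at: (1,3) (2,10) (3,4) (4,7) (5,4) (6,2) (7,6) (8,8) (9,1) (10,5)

2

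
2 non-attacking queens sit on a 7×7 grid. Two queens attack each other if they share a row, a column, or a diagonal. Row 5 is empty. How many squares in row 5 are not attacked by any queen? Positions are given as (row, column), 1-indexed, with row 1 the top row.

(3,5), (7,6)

(3,5) attacks row 5 at column 5 and diagonals 3, 7.
(7,6) attacks row 5 at column 6 and diagonals 4.
Attacked columns: {3, 4, 5, 6, 7}. Safe: {1, 2}.

2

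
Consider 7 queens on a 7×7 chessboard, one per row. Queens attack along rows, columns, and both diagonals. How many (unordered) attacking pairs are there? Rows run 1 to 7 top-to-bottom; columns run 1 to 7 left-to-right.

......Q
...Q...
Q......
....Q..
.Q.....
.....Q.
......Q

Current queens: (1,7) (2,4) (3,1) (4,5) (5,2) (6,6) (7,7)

Same column: (1,7)–(7,7) (column 7).
Same diagonal: (6,6)–(7,7) (|6−7| = |6−7| = 1).
Total attacking pairs: 2.

2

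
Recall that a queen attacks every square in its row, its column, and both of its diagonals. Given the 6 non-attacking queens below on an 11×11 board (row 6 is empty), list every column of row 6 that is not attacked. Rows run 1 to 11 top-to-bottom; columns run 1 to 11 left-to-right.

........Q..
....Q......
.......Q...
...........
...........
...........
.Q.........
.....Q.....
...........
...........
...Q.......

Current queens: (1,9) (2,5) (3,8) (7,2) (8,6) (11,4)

columns 7, 10

(1,9) attacks row 6 at column 9 and diagonals 4.
(2,5) attacks row 6 at column 5 and diagonals 1, 9.
(3,8) attacks row 6 at column 8 and diagonals 5, 11.
(7,2) attacks row 6 at column 2 and diagonals 1, 3.
(8,6) attacks row 6 at column 6 and diagonals 4, 8.
(11,4) attacks row 6 at column 4 and diagonals 9.
Attacked columns: {1, 2, 3, 4, 5, 6, 8, 9, 11}. Safe: {7, 10}.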